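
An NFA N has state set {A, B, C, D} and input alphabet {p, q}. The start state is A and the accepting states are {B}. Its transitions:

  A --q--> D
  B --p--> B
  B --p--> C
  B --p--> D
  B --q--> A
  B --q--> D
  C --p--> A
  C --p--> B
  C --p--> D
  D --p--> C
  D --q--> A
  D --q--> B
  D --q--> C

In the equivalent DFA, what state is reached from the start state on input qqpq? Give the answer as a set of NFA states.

Start: {A}.
δ(A,q) = {D}.
Union: {D}.
After q: {D}.
δ(D,q) = {A, B, C}.
Union: {A, B, C}.
After q: {A, B, C}.
δ(A,p) = ∅; δ(B,p) = {B, C, D}; δ(C,p) = {A, B, D}.
Union: {A, B, C, D}.
After p: {A, B, C, D}.
δ(A,q) = {D}; δ(B,q) = {A, D}; δ(C,q) = ∅; δ(D,q) = {A, B, C}.
Union: {A, B, C, D}.
After q: {A, B, C, D}.

{A, B, C, D}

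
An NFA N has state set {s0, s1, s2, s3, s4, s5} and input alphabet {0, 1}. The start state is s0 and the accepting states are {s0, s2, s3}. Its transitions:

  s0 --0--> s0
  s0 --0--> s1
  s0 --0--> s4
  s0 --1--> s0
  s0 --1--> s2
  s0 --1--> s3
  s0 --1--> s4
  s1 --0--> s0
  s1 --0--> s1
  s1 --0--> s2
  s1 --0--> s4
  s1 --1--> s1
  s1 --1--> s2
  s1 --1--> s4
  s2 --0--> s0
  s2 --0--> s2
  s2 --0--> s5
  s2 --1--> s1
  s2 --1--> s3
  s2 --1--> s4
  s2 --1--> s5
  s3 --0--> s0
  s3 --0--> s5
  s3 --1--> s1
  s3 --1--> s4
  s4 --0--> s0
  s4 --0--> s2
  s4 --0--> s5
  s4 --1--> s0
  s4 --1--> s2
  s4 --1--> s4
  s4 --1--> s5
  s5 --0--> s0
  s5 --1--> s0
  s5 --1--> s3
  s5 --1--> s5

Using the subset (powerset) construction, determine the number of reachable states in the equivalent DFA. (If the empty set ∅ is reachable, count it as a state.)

Start state of the DFA: {s0}.
{s0} --0--> {s0, s1, s4}  [new]
{s0} --1--> {s0, s2, s3, s4}  [new]
{s0, s1, s4} --0--> {s0, s1, s2, s4, s5}  [new]
{s0, s1, s4} --1--> {s0, s1, s2, s3, s4, s5}  [new]
{s0, s2, s3, s4} --0--> {s0, s1, s2, s4, s5}  [seen]
{s0, s2, s3, s4} --1--> {s0, s1, s2, s3, s4, s5}  [seen]
{s0, s1, s2, s4, s5} --0--> {s0, s1, s2, s4, s5}  [seen]
{s0, s1, s2, s4, s5} --1--> {s0, s1, s2, s3, s4, s5}  [seen]
{s0, s1, s2, s3, s4, s5} --0--> {s0, s1, s2, s4, s5}  [seen]
{s0, s1, s2, s3, s4, s5} --1--> {s0, s1, s2, s3, s4, s5}  [seen]
Reachable DFA states: {s0}, {s0, s1, s4}, {s0, s2, s3, s4}, {s0, s1, s2, s4, s5}, {s0, s1, s2, s3, s4, s5}.

5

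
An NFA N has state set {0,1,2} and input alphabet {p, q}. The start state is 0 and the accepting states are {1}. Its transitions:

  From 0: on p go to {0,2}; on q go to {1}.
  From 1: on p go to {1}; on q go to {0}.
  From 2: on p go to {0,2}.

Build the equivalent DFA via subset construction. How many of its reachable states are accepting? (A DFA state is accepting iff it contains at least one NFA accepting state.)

Start state of the DFA: {0}.
{0} --p--> {0,2}  [new]
{0} --q--> {1}  [new]
{0,2} --p--> {0,2}  [seen]
{0,2} --q--> {1}  [seen]
{1} --p--> {1}  [seen]
{1} --q--> {0}  [seen]
Reachable DFA states: {0}, {0,2}, {1}.
Accepting DFA states (contain an NFA accepting state): {1}.

1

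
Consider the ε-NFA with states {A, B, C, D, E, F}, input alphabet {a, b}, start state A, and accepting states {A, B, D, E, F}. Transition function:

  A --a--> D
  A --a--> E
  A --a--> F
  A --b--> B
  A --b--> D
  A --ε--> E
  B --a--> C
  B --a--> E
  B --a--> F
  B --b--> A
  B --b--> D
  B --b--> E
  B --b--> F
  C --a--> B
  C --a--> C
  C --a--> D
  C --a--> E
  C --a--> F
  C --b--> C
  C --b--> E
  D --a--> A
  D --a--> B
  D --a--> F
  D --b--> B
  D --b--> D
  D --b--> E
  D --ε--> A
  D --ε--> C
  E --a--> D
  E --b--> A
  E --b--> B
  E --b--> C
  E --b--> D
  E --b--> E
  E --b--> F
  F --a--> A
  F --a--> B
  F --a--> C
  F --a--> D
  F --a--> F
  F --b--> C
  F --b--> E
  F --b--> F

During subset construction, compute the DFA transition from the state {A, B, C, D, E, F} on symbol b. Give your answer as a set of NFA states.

δ(A,b) = {B, D}; δ(B,b) = {A, D, E, F}; δ(C,b) = {C, E}; δ(D,b) = {B, D, E}; δ(E,b) = {A, B, C, D, E, F}; δ(F,b) = {C, E, F}.
Union: {A, B, C, D, E, F}.

{A, B, C, D, E, F}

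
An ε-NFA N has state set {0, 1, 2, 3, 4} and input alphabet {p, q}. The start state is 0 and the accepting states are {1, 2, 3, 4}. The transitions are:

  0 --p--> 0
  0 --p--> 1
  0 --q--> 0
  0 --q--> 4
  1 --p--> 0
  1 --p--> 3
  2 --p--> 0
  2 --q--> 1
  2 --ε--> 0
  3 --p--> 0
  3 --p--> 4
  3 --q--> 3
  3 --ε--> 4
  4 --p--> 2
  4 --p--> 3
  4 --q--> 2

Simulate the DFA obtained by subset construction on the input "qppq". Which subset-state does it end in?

{0, 1, 2, 3, 4}

Start: {0}.
δ(0,q) = {0, 4}.
Union: {0, 4}.
After q: {0, 4}.
δ(0,p) = {0, 1}; δ(4,p) = {2, 3}.
Union: {0, 1, 2, 3}.
ε-closure gives {0, 1, 2, 3, 4}.
After p: {0, 1, 2, 3, 4}.
δ(0,p) = {0, 1}; δ(1,p) = {0, 3}; δ(2,p) = {0}; δ(3,p) = {0, 4}; δ(4,p) = {2, 3}.
Union: {0, 1, 2, 3, 4}.
After p: {0, 1, 2, 3, 4}.
δ(0,q) = {0, 4}; δ(1,q) = ∅; δ(2,q) = {1}; δ(3,q) = {3}; δ(4,q) = {2}.
Union: {0, 1, 2, 3, 4}.
After q: {0, 1, 2, 3, 4}.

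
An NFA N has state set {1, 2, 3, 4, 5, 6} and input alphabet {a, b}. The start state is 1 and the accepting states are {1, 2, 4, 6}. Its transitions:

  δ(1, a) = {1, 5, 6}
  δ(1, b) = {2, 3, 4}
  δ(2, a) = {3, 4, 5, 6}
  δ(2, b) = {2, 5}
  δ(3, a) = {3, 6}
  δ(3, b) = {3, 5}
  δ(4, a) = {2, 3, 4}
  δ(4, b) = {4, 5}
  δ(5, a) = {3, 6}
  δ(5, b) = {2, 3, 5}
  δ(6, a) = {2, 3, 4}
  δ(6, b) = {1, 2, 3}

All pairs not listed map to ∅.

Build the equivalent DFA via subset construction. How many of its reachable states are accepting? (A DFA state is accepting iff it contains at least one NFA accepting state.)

7

Start state of the DFA: {1}.
{1} --a--> {1, 5, 6}  [new]
{1} --b--> {2, 3, 4}  [new]
{1, 5, 6} --a--> {1, 2, 3, 4, 5, 6}  [new]
{1, 5, 6} --b--> {1, 2, 3, 4, 5}  [new]
{2, 3, 4} --a--> {2, 3, 4, 5, 6}  [new]
{2, 3, 4} --b--> {2, 3, 4, 5}  [new]
{1, 2, 3, 4, 5, 6} --a--> {1, 2, 3, 4, 5, 6}  [seen]
{1, 2, 3, 4, 5, 6} --b--> {1, 2, 3, 4, 5}  [seen]
{1, 2, 3, 4, 5} --a--> {1, 2, 3, 4, 5, 6}  [seen]
{1, 2, 3, 4, 5} --b--> {2, 3, 4, 5}  [seen]
{2, 3, 4, 5, 6} --a--> {2, 3, 4, 5, 6}  [seen]
{2, 3, 4, 5, 6} --b--> {1, 2, 3, 4, 5}  [seen]
{2, 3, 4, 5} --a--> {2, 3, 4, 5, 6}  [seen]
{2, 3, 4, 5} --b--> {2, 3, 4, 5}  [seen]
Reachable DFA states: {1}, {1, 5, 6}, {2, 3, 4}, {1, 2, 3, 4, 5, 6}, {1, 2, 3, 4, 5}, {2, 3, 4, 5, 6}, {2, 3, 4, 5}.
Accepting DFA states (contain an NFA accepting state): {1}, {1, 5, 6}, {2, 3, 4}, {1, 2, 3, 4, 5, 6}, {1, 2, 3, 4, 5}, {2, 3, 4, 5, 6}, {2, 3, 4, 5}.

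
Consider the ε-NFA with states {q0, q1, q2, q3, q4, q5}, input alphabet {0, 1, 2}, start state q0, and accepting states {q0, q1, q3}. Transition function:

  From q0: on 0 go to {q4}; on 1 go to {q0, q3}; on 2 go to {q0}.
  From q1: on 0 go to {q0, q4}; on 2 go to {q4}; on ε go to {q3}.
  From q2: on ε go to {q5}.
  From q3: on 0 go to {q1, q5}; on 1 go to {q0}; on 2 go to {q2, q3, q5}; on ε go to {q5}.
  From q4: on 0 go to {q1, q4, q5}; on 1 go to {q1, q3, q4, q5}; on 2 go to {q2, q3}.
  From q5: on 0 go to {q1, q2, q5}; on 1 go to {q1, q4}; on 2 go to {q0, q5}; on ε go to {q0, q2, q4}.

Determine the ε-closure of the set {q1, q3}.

{q0, q1, q2, q3, q4, q5}

Begin with {q1, q3}.
q3 →ε {q5}; add q5.
q5 →ε {q0, q2, q4}; add q0, q2, q4.
ε-closure = {q0, q1, q2, q3, q4, q5}.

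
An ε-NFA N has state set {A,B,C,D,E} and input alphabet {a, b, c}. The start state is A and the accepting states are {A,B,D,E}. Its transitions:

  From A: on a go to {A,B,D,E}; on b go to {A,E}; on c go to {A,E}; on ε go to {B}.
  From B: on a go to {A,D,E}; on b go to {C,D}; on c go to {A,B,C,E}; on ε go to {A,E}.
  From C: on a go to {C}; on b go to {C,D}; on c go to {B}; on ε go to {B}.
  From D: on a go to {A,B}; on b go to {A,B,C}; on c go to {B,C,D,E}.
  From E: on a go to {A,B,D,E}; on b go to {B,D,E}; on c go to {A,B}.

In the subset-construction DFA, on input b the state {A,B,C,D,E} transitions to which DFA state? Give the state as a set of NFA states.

{A,B,C,D,E}

δ(A,b) = {A,E}; δ(B,b) = {C,D}; δ(C,b) = {C,D}; δ(D,b) = {A,B,C}; δ(E,b) = {B,D,E}.
Union: {A,B,C,D,E}.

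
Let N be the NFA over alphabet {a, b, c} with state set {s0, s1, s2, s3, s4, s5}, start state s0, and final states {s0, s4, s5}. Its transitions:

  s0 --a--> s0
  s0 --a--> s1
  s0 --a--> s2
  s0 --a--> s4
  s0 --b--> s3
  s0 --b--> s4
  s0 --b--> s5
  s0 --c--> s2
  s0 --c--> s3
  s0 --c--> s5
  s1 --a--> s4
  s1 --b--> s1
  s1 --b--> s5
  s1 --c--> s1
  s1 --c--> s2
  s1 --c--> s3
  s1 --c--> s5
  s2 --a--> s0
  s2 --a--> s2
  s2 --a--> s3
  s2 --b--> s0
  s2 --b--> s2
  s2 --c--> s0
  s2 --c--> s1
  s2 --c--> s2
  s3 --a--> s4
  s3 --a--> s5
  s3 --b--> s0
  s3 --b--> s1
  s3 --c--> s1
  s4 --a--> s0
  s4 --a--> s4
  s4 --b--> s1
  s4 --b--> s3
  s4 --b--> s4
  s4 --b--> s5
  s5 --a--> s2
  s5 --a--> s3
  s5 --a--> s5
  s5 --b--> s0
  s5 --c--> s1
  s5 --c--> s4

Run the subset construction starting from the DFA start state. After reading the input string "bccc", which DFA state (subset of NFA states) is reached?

{s0, s1, s2, s3, s4, s5}

Start: {s0}.
δ(s0,b) = {s3, s4, s5}.
Union: {s3, s4, s5}.
After b: {s3, s4, s5}.
δ(s3,c) = {s1}; δ(s4,c) = ∅; δ(s5,c) = {s1, s4}.
Union: {s1, s4}.
After c: {s1, s4}.
δ(s1,c) = {s1, s2, s3, s5}; δ(s4,c) = ∅.
Union: {s1, s2, s3, s5}.
After c: {s1, s2, s3, s5}.
δ(s1,c) = {s1, s2, s3, s5}; δ(s2,c) = {s0, s1, s2}; δ(s3,c) = {s1}; δ(s5,c) = {s1, s4}.
Union: {s0, s1, s2, s3, s4, s5}.
After c: {s0, s1, s2, s3, s4, s5}.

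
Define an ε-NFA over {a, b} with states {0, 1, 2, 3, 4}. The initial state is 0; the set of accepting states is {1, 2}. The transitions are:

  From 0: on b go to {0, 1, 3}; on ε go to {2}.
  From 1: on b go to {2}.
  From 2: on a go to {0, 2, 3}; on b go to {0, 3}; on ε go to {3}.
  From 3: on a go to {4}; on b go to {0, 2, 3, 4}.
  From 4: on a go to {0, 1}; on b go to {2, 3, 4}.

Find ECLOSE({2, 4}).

Begin with {2, 4}.
2 →ε {3}; add 3.
ε-closure = {2, 3, 4}.

{2, 3, 4}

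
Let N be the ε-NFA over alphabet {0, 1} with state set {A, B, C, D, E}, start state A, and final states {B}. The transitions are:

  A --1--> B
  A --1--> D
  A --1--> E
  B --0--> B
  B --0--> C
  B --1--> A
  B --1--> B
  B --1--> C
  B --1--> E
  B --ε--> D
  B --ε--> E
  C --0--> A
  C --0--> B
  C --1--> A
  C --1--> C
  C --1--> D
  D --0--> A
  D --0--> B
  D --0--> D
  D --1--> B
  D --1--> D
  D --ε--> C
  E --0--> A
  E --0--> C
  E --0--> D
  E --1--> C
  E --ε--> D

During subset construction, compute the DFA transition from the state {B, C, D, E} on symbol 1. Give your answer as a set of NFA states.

δ(B,1) = {A, B, C, E}; δ(C,1) = {A, C, D}; δ(D,1) = {B, D}; δ(E,1) = {C}.
Union: {A, B, C, D, E}.

{A, B, C, D, E}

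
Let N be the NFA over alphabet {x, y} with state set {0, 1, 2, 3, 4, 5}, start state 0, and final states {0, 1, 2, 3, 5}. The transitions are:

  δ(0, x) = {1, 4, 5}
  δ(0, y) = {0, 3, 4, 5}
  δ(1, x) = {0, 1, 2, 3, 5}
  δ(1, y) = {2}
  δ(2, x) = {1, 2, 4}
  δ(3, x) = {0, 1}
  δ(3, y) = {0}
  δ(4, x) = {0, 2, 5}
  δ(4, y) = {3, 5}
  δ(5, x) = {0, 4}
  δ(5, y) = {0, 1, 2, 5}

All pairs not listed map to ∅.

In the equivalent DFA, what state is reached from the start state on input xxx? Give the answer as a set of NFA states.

{0, 1, 2, 3, 4, 5}

Start: {0}.
δ(0,x) = {1, 4, 5}.
Union: {1, 4, 5}.
After x: {1, 4, 5}.
δ(1,x) = {0, 1, 2, 3, 5}; δ(4,x) = {0, 2, 5}; δ(5,x) = {0, 4}.
Union: {0, 1, 2, 3, 4, 5}.
After x: {0, 1, 2, 3, 4, 5}.
δ(0,x) = {1, 4, 5}; δ(1,x) = {0, 1, 2, 3, 5}; δ(2,x) = {1, 2, 4}; δ(3,x) = {0, 1}; δ(4,x) = {0, 2, 5}; δ(5,x) = {0, 4}.
Union: {0, 1, 2, 3, 4, 5}.
After x: {0, 1, 2, 3, 4, 5}.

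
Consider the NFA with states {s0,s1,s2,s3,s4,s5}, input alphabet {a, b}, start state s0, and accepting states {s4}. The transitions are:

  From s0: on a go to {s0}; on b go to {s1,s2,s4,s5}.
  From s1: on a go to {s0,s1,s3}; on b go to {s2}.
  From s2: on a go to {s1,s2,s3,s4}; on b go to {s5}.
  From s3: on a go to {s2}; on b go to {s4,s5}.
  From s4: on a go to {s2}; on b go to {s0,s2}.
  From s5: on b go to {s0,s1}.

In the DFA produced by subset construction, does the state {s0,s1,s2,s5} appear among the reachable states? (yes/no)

yes

Start state of the DFA: {s0}.
{s0} --a--> {s0}  [seen]
{s0} --b--> {s1,s2,s4,s5}  [new]
{s1,s2,s4,s5} --a--> {s0,s1,s2,s3,s4}  [new]
{s1,s2,s4,s5} --b--> {s0,s1,s2,s5}  [new]
{s0,s1,s2,s3,s4} --a--> {s0,s1,s2,s3,s4}  [seen]
{s0,s1,s2,s3,s4} --b--> {s0,s1,s2,s4,s5}  [new]
{s0,s1,s2,s5} --a--> {s0,s1,s2,s3,s4}  [seen]
{s0,s1,s2,s5} --b--> {s0,s1,s2,s4,s5}  [seen]
{s0,s1,s2,s4,s5} --a--> {s0,s1,s2,s3,s4}  [seen]
{s0,s1,s2,s4,s5} --b--> {s0,s1,s2,s4,s5}  [seen]
Reachable DFA states: {s0}, {s1,s2,s4,s5}, {s0,s1,s2,s3,s4}, {s0,s1,s2,s5}, {s0,s1,s2,s4,s5}.
{s0,s1,s2,s5} is among them.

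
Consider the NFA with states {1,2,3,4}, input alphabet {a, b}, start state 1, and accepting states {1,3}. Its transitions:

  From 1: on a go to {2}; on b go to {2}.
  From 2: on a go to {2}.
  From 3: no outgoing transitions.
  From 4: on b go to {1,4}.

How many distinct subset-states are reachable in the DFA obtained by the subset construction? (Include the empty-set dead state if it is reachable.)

Start state of the DFA: {1}.
{1} --a--> {2}  [new]
{1} --b--> {2}  [seen]
{2} --a--> {2}  [seen]
{2} --b--> ∅  [new]
∅ --a--> ∅  [seen]
∅ --b--> ∅  [seen]
Reachable DFA states: {1}, {2}, ∅.

3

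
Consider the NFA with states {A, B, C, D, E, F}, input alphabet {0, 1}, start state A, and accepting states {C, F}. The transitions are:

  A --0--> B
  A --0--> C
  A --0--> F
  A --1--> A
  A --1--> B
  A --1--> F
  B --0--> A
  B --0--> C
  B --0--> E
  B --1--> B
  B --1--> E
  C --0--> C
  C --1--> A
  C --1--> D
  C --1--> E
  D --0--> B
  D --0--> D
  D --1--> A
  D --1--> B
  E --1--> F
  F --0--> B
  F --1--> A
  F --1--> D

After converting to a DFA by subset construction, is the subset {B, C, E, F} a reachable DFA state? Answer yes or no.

no

Start state of the DFA: {A}.
{A} --0--> {B, C, F}  [new]
{A} --1--> {A, B, F}  [new]
{B, C, F} --0--> {A, B, C, E}  [new]
{B, C, F} --1--> {A, B, D, E}  [new]
{A, B, F} --0--> {A, B, C, E, F}  [new]
{A, B, F} --1--> {A, B, D, E, F}  [new]
{A, B, C, E} --0--> {A, B, C, E, F}  [seen]
{A, B, C, E} --1--> {A, B, D, E, F}  [seen]
{A, B, D, E} --0--> {A, B, C, D, E, F}  [new]
{A, B, D, E} --1--> {A, B, E, F}  [new]
{A, B, C, E, F} --0--> {A, B, C, E, F}  [seen]
{A, B, C, E, F} --1--> {A, B, D, E, F}  [seen]
{A, B, D, E, F} --0--> {A, B, C, D, E, F}  [seen]
{A, B, D, E, F} --1--> {A, B, D, E, F}  [seen]
{A, B, C, D, E, F} --0--> {A, B, C, D, E, F}  [seen]
{A, B, C, D, E, F} --1--> {A, B, D, E, F}  [seen]
{A, B, E, F} --0--> {A, B, C, E, F}  [seen]
{A, B, E, F} --1--> {A, B, D, E, F}  [seen]
Reachable DFA states: {A}, {B, C, F}, {A, B, F}, {A, B, C, E}, {A, B, D, E}, {A, B, C, E, F}, {A, B, D, E, F}, {A, B, C, D, E, F}, {A, B, E, F}.
{B, C, E, F} is not among them.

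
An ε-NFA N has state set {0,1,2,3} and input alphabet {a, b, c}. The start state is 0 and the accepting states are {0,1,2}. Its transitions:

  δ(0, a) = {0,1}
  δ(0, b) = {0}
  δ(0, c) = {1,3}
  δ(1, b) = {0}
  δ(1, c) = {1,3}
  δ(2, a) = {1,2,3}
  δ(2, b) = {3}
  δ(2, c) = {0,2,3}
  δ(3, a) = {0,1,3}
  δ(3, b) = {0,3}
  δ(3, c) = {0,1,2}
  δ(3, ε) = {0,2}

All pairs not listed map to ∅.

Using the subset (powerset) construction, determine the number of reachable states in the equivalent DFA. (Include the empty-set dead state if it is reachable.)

4

Start state of the DFA: {0} (ε-closure of the NFA start).
{0} --a--> {0,1}  [new]
{0} --b--> {0}  [seen]
{0} --c--> {0,1,2,3}  [new]
{0,1} --a--> {0,1}  [seen]
{0,1} --b--> {0}  [seen]
{0,1} --c--> {0,1,2,3}  [seen]
{0,1,2,3} --a--> {0,1,2,3}  [seen]
{0,1,2,3} --b--> {0,2,3}  [new]
{0,1,2,3} --c--> {0,1,2,3}  [seen]
{0,2,3} --a--> {0,1,2,3}  [seen]
{0,2,3} --b--> {0,2,3}  [seen]
{0,2,3} --c--> {0,1,2,3}  [seen]
Reachable DFA states: {0}, {0,1}, {0,1,2,3}, {0,2,3}.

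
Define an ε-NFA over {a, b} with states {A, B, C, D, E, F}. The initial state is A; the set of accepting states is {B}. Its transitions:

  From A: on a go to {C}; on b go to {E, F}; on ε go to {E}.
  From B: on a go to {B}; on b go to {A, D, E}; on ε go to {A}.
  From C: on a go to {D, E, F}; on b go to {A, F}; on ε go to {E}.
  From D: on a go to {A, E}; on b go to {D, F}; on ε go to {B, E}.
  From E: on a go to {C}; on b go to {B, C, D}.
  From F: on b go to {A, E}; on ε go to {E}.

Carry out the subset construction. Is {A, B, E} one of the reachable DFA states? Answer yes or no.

Start state of the DFA: {A, E} (ε-closure of the NFA start).
{A, E} --a--> {C, E}  [new]
{A, E} --b--> {A, B, C, D, E, F}  [new]
{C, E} --a--> {A, B, C, D, E, F}  [seen]
{C, E} --b--> {A, B, C, D, E, F}  [seen]
{A, B, C, D, E, F} --a--> {A, B, C, D, E, F}  [seen]
{A, B, C, D, E, F} --b--> {A, B, C, D, E, F}  [seen]
Reachable DFA states: {A, E}, {C, E}, {A, B, C, D, E, F}.
{A, B, E} is not among them.

no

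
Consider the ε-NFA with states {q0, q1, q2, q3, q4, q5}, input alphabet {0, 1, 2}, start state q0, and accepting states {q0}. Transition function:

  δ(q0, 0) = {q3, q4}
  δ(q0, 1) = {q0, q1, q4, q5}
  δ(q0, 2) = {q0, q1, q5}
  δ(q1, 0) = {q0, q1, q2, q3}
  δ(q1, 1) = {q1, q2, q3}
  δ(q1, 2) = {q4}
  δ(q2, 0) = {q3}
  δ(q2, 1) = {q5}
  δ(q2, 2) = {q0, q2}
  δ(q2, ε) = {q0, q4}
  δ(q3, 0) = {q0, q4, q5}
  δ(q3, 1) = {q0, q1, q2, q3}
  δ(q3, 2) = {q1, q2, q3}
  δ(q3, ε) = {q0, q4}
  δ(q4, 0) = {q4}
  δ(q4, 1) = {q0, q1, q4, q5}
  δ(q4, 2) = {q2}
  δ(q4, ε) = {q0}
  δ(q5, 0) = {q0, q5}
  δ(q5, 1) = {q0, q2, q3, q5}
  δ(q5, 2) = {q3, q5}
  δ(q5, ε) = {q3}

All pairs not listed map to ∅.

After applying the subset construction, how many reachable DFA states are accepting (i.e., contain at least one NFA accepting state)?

5

Start state of the DFA: {q0} (ε-closure of the NFA start).
{q0} --0--> {q0, q3, q4}  [new]
{q0} --1--> {q0, q1, q3, q4, q5}  [new]
{q0} --2--> {q0, q1, q3, q4, q5}  [seen]
{q0, q3, q4} --0--> {q0, q3, q4, q5}  [new]
{q0, q3, q4} --1--> {q0, q1, q2, q3, q4, q5}  [new]
{q0, q3, q4} --2--> {q0, q1, q2, q3, q4, q5}  [seen]
{q0, q1, q3, q4, q5} --0--> {q0, q1, q2, q3, q4, q5}  [seen]
{q0, q1, q3, q4, q5} --1--> {q0, q1, q2, q3, q4, q5}  [seen]
{q0, q1, q3, q4, q5} --2--> {q0, q1, q2, q3, q4, q5}  [seen]
{q0, q3, q4, q5} --0--> {q0, q3, q4, q5}  [seen]
{q0, q3, q4, q5} --1--> {q0, q1, q2, q3, q4, q5}  [seen]
{q0, q3, q4, q5} --2--> {q0, q1, q2, q3, q4, q5}  [seen]
{q0, q1, q2, q3, q4, q5} --0--> {q0, q1, q2, q3, q4, q5}  [seen]
{q0, q1, q2, q3, q4, q5} --1--> {q0, q1, q2, q3, q4, q5}  [seen]
{q0, q1, q2, q3, q4, q5} --2--> {q0, q1, q2, q3, q4, q5}  [seen]
Reachable DFA states: {q0}, {q0, q3, q4}, {q0, q1, q3, q4, q5}, {q0, q3, q4, q5}, {q0, q1, q2, q3, q4, q5}.
Accepting DFA states (contain an NFA accepting state): {q0}, {q0, q3, q4}, {q0, q1, q3, q4, q5}, {q0, q3, q4, q5}, {q0, q1, q2, q3, q4, q5}.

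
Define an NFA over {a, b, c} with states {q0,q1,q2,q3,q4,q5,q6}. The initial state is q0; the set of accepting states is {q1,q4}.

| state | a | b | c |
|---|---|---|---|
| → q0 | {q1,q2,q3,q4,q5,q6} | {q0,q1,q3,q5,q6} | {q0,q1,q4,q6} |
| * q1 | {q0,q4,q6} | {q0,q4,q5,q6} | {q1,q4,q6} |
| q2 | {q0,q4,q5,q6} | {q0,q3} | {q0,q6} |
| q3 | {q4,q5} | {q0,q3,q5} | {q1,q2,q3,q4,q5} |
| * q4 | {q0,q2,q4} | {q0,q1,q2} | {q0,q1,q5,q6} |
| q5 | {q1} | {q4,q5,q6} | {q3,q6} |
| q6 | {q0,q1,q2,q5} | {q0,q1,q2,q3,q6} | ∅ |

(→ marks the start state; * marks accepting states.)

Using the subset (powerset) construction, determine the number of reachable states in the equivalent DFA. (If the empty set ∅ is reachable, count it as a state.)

8

Start state of the DFA: {q0}.
{q0} --a--> {q1,q2,q3,q4,q5,q6}  [new]
{q0} --b--> {q0,q1,q3,q5,q6}  [new]
{q0} --c--> {q0,q1,q4,q6}  [new]
{q1,q2,q3,q4,q5,q6} --a--> {q0,q1,q2,q4,q5,q6}  [new]
{q1,q2,q3,q4,q5,q6} --b--> {q0,q1,q2,q3,q4,q5,q6}  [new]
{q1,q2,q3,q4,q5,q6} --c--> {q0,q1,q2,q3,q4,q5,q6}  [seen]
{q0,q1,q3,q5,q6} --a--> {q0,q1,q2,q3,q4,q5,q6}  [seen]
{q0,q1,q3,q5,q6} --b--> {q0,q1,q2,q3,q4,q5,q6}  [seen]
{q0,q1,q3,q5,q6} --c--> {q0,q1,q2,q3,q4,q5,q6}  [seen]
{q0,q1,q4,q6} --a--> {q0,q1,q2,q3,q4,q5,q6}  [seen]
{q0,q1,q4,q6} --b--> {q0,q1,q2,q3,q4,q5,q6}  [seen]
{q0,q1,q4,q6} --c--> {q0,q1,q4,q5,q6}  [new]
{q0,q1,q2,q4,q5,q6} --a--> {q0,q1,q2,q3,q4,q5,q6}  [seen]
{q0,q1,q2,q4,q5,q6} --b--> {q0,q1,q2,q3,q4,q5,q6}  [seen]
{q0,q1,q2,q4,q5,q6} --c--> {q0,q1,q3,q4,q5,q6}  [new]
{q0,q1,q2,q3,q4,q5,q6} --a--> {q0,q1,q2,q3,q4,q5,q6}  [seen]
{q0,q1,q2,q3,q4,q5,q6} --b--> {q0,q1,q2,q3,q4,q5,q6}  [seen]
{q0,q1,q2,q3,q4,q5,q6} --c--> {q0,q1,q2,q3,q4,q5,q6}  [seen]
{q0,q1,q4,q5,q6} --a--> {q0,q1,q2,q3,q4,q5,q6}  [seen]
{q0,q1,q4,q5,q6} --b--> {q0,q1,q2,q3,q4,q5,q6}  [seen]
{q0,q1,q4,q5,q6} --c--> {q0,q1,q3,q4,q5,q6}  [seen]
{q0,q1,q3,q4,q5,q6} --a--> {q0,q1,q2,q3,q4,q5,q6}  [seen]
{q0,q1,q3,q4,q5,q6} --b--> {q0,q1,q2,q3,q4,q5,q6}  [seen]
{q0,q1,q3,q4,q5,q6} --c--> {q0,q1,q2,q3,q4,q5,q6}  [seen]
Reachable DFA states: {q0}, {q1,q2,q3,q4,q5,q6}, {q0,q1,q3,q5,q6}, {q0,q1,q4,q6}, {q0,q1,q2,q4,q5,q6}, {q0,q1,q2,q3,q4,q5,q6}, {q0,q1,q4,q5,q6}, {q0,q1,q3,q4,q5,q6}.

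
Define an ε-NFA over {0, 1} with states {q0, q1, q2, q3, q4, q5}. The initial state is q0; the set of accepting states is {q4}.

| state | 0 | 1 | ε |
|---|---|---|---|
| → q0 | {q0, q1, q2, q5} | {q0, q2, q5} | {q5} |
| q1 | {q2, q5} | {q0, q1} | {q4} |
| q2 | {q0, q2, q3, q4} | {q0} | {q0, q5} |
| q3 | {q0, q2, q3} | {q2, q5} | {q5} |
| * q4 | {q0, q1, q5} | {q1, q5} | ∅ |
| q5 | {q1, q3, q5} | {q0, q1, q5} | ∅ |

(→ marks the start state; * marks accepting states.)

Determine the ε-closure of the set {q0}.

{q0, q5}

Begin with {q0}.
q0 →ε {q5}; add q5.
ε-closure = {q0, q5}.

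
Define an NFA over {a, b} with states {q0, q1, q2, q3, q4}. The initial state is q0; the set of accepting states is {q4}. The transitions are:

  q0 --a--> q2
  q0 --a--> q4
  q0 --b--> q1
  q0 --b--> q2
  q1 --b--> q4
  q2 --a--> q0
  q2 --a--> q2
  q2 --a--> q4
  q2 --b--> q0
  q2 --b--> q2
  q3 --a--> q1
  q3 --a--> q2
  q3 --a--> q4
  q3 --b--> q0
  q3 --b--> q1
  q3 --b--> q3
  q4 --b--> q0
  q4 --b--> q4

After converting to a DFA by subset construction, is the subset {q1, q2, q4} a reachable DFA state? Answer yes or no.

no

Start state of the DFA: {q0}.
{q0} --a--> {q2, q4}  [new]
{q0} --b--> {q1, q2}  [new]
{q2, q4} --a--> {q0, q2, q4}  [new]
{q2, q4} --b--> {q0, q2, q4}  [seen]
{q1, q2} --a--> {q0, q2, q4}  [seen]
{q1, q2} --b--> {q0, q2, q4}  [seen]
{q0, q2, q4} --a--> {q0, q2, q4}  [seen]
{q0, q2, q4} --b--> {q0, q1, q2, q4}  [new]
{q0, q1, q2, q4} --a--> {q0, q2, q4}  [seen]
{q0, q1, q2, q4} --b--> {q0, q1, q2, q4}  [seen]
Reachable DFA states: {q0}, {q2, q4}, {q1, q2}, {q0, q2, q4}, {q0, q1, q2, q4}.
{q1, q2, q4} is not among them.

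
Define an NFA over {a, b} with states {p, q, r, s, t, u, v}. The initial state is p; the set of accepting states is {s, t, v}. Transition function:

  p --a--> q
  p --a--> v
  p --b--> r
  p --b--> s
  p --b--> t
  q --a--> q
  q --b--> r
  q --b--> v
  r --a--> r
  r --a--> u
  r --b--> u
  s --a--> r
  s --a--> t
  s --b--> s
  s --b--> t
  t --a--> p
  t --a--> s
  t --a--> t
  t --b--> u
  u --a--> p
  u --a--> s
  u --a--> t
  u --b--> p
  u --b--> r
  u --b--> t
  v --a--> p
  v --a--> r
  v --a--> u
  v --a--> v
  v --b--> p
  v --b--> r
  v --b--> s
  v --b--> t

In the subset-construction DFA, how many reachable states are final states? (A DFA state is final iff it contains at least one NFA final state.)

10

Start state of the DFA: {p}.
{p} --a--> {q, v}  [new]
{p} --b--> {r, s, t}  [new]
{q, v} --a--> {p, q, r, u, v}  [new]
{q, v} --b--> {p, r, s, t, v}  [new]
{r, s, t} --a--> {p, r, s, t, u}  [new]
{r, s, t} --b--> {s, t, u}  [new]
{p, q, r, u, v} --a--> {p, q, r, s, t, u, v}  [new]
{p, q, r, u, v} --b--> {p, r, s, t, u, v}  [new]
{p, r, s, t, v} --a--> {p, q, r, s, t, u, v}  [seen]
{p, r, s, t, v} --b--> {p, r, s, t, u}  [seen]
{p, r, s, t, u} --a--> {p, q, r, s, t, u, v}  [seen]
{p, r, s, t, u} --b--> {p, r, s, t, u}  [seen]
{s, t, u} --a--> {p, r, s, t}  [new]
{s, t, u} --b--> {p, r, s, t, u}  [seen]
{p, q, r, s, t, u, v} --a--> {p, q, r, s, t, u, v}  [seen]
{p, q, r, s, t, u, v} --b--> {p, r, s, t, u, v}  [seen]
{p, r, s, t, u, v} --a--> {p, q, r, s, t, u, v}  [seen]
{p, r, s, t, u, v} --b--> {p, r, s, t, u}  [seen]
{p, r, s, t} --a--> {p, q, r, s, t, u, v}  [seen]
{p, r, s, t} --b--> {r, s, t, u}  [new]
{r, s, t, u} --a--> {p, r, s, t, u}  [seen]
{r, s, t, u} --b--> {p, r, s, t, u}  [seen]
Reachable DFA states: {p}, {q, v}, {r, s, t}, {p, q, r, u, v}, {p, r, s, t, v}, {p, r, s, t, u}, {s, t, u}, {p, q, r, s, t, u, v}, {p, r, s, t, u, v}, {p, r, s, t}, {r, s, t, u}.
Accepting DFA states (contain an NFA accepting state): {q, v}, {r, s, t}, {p, q, r, u, v}, {p, r, s, t, v}, {p, r, s, t, u}, {s, t, u}, {p, q, r, s, t, u, v}, {p, r, s, t, u, v}, {p, r, s, t}, {r, s, t, u}.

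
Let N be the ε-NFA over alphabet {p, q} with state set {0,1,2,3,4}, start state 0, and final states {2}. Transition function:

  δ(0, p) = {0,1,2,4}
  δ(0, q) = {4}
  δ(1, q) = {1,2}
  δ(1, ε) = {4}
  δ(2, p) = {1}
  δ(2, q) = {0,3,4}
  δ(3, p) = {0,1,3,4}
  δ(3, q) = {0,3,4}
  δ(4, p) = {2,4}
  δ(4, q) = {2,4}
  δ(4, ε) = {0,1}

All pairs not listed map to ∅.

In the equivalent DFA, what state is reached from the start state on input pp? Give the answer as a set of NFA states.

Start: {0}.
δ(0,p) = {0,1,2,4}.
Union: {0,1,2,4}.
After p: {0,1,2,4}.
δ(0,p) = {0,1,2,4}; δ(1,p) = ∅; δ(2,p) = {1}; δ(4,p) = {2,4}.
Union: {0,1,2,4}.
After p: {0,1,2,4}.

{0,1,2,4}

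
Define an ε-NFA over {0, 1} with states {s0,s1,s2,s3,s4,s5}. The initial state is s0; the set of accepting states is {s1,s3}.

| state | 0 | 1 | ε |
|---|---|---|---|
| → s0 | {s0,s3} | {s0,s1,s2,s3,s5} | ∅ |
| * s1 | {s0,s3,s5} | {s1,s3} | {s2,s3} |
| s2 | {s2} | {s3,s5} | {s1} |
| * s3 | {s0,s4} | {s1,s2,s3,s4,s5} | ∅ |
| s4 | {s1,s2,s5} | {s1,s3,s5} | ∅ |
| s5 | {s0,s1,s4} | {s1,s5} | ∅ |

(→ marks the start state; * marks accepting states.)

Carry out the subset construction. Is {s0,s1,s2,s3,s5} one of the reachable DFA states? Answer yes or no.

Start state of the DFA: {s0} (ε-closure of the NFA start).
{s0} --0--> {s0,s3}  [new]
{s0} --1--> {s0,s1,s2,s3,s5}  [new]
{s0,s3} --0--> {s0,s3,s4}  [new]
{s0,s3} --1--> {s0,s1,s2,s3,s4,s5}  [new]
{s0,s1,s2,s3,s5} --0--> {s0,s1,s2,s3,s4,s5}  [seen]
{s0,s1,s2,s3,s5} --1--> {s0,s1,s2,s3,s4,s5}  [seen]
{s0,s3,s4} --0--> {s0,s1,s2,s3,s4,s5}  [seen]
{s0,s3,s4} --1--> {s0,s1,s2,s3,s4,s5}  [seen]
{s0,s1,s2,s3,s4,s5} --0--> {s0,s1,s2,s3,s4,s5}  [seen]
{s0,s1,s2,s3,s4,s5} --1--> {s0,s1,s2,s3,s4,s5}  [seen]
Reachable DFA states: {s0}, {s0,s3}, {s0,s1,s2,s3,s5}, {s0,s3,s4}, {s0,s1,s2,s3,s4,s5}.
{s0,s1,s2,s3,s5} is among them.

yes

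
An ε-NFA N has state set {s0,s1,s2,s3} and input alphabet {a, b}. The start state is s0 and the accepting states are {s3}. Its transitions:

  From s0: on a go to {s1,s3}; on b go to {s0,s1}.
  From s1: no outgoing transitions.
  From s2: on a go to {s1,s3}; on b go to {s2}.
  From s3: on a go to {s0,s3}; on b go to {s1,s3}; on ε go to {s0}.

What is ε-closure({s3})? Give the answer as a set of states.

Begin with {s3}.
s3 →ε {s0}; add s0.
ε-closure = {s0,s3}.

{s0,s3}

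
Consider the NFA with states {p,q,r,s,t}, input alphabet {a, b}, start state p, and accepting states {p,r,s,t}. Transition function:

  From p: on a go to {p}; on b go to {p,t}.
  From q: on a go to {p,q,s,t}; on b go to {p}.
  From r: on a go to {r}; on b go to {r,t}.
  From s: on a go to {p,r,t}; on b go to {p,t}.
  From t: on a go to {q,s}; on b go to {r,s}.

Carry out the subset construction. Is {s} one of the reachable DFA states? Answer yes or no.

Start state of the DFA: {p}.
{p} --a--> {p}  [seen]
{p} --b--> {p,t}  [new]
{p,t} --a--> {p,q,s}  [new]
{p,t} --b--> {p,r,s,t}  [new]
{p,q,s} --a--> {p,q,r,s,t}  [new]
{p,q,s} --b--> {p,t}  [seen]
{p,r,s,t} --a--> {p,q,r,s,t}  [seen]
{p,r,s,t} --b--> {p,r,s,t}  [seen]
{p,q,r,s,t} --a--> {p,q,r,s,t}  [seen]
{p,q,r,s,t} --b--> {p,r,s,t}  [seen]
Reachable DFA states: {p}, {p,t}, {p,q,s}, {p,r,s,t}, {p,q,r,s,t}.
{s} is not among them.

no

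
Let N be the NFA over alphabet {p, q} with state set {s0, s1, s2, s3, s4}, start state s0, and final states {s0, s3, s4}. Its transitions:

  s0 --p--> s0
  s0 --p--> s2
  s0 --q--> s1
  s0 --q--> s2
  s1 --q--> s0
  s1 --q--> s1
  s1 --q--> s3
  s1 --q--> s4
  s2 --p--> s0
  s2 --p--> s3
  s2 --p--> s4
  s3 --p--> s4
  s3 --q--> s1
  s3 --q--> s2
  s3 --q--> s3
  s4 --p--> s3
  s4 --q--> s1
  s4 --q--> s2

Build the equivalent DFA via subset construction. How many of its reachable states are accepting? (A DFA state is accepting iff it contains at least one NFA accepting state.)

Start state of the DFA: {s0}.
{s0} --p--> {s0, s2}  [new]
{s0} --q--> {s1, s2}  [new]
{s0, s2} --p--> {s0, s2, s3, s4}  [new]
{s0, s2} --q--> {s1, s2}  [seen]
{s1, s2} --p--> {s0, s3, s4}  [new]
{s1, s2} --q--> {s0, s1, s3, s4}  [new]
{s0, s2, s3, s4} --p--> {s0, s2, s3, s4}  [seen]
{s0, s2, s3, s4} --q--> {s1, s2, s3}  [new]
{s0, s3, s4} --p--> {s0, s2, s3, s4}  [seen]
{s0, s3, s4} --q--> {s1, s2, s3}  [seen]
{s0, s1, s3, s4} --p--> {s0, s2, s3, s4}  [seen]
{s0, s1, s3, s4} --q--> {s0, s1, s2, s3, s4}  [new]
{s1, s2, s3} --p--> {s0, s3, s4}  [seen]
{s1, s2, s3} --q--> {s0, s1, s2, s3, s4}  [seen]
{s0, s1, s2, s3, s4} --p--> {s0, s2, s3, s4}  [seen]
{s0, s1, s2, s3, s4} --q--> {s0, s1, s2, s3, s4}  [seen]
Reachable DFA states: {s0}, {s0, s2}, {s1, s2}, {s0, s2, s3, s4}, {s0, s3, s4}, {s0, s1, s3, s4}, {s1, s2, s3}, {s0, s1, s2, s3, s4}.
Accepting DFA states (contain an NFA accepting state): {s0}, {s0, s2}, {s0, s2, s3, s4}, {s0, s3, s4}, {s0, s1, s3, s4}, {s1, s2, s3}, {s0, s1, s2, s3, s4}.

7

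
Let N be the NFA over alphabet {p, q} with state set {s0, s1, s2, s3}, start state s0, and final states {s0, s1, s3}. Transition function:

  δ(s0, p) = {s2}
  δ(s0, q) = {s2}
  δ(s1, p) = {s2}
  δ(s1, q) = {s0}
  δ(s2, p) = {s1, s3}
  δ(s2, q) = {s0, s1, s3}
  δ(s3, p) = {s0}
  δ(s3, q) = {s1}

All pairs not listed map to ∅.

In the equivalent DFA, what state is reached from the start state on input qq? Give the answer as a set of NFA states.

{s0, s1, s3}

Start: {s0}.
δ(s0,q) = {s2}.
Union: {s2}.
After q: {s2}.
δ(s2,q) = {s0, s1, s3}.
Union: {s0, s1, s3}.
After q: {s0, s1, s3}.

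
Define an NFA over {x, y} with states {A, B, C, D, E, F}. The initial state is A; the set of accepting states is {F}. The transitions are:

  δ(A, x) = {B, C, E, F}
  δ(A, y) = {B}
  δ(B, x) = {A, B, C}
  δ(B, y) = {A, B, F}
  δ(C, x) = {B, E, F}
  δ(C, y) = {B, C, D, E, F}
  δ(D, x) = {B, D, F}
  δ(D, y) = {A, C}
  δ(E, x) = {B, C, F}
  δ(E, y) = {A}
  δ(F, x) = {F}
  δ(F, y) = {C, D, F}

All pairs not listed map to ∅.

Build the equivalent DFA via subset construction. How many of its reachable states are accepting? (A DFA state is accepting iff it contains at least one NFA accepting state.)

5

Start state of the DFA: {A}.
{A} --x--> {B, C, E, F}  [new]
{A} --y--> {B}  [new]
{B, C, E, F} --x--> {A, B, C, E, F}  [new]
{B, C, E, F} --y--> {A, B, C, D, E, F}  [new]
{B} --x--> {A, B, C}  [new]
{B} --y--> {A, B, F}  [new]
{A, B, C, E, F} --x--> {A, B, C, E, F}  [seen]
{A, B, C, E, F} --y--> {A, B, C, D, E, F}  [seen]
{A, B, C, D, E, F} --x--> {A, B, C, D, E, F}  [seen]
{A, B, C, D, E, F} --y--> {A, B, C, D, E, F}  [seen]
{A, B, C} --x--> {A, B, C, E, F}  [seen]
{A, B, C} --y--> {A, B, C, D, E, F}  [seen]
{A, B, F} --x--> {A, B, C, E, F}  [seen]
{A, B, F} --y--> {A, B, C, D, F}  [new]
{A, B, C, D, F} --x--> {A, B, C, D, E, F}  [seen]
{A, B, C, D, F} --y--> {A, B, C, D, E, F}  [seen]
Reachable DFA states: {A}, {B, C, E, F}, {B}, {A, B, C, E, F}, {A, B, C, D, E, F}, {A, B, C}, {A, B, F}, {A, B, C, D, F}.
Accepting DFA states (contain an NFA accepting state): {B, C, E, F}, {A, B, C, E, F}, {A, B, C, D, E, F}, {A, B, F}, {A, B, C, D, F}.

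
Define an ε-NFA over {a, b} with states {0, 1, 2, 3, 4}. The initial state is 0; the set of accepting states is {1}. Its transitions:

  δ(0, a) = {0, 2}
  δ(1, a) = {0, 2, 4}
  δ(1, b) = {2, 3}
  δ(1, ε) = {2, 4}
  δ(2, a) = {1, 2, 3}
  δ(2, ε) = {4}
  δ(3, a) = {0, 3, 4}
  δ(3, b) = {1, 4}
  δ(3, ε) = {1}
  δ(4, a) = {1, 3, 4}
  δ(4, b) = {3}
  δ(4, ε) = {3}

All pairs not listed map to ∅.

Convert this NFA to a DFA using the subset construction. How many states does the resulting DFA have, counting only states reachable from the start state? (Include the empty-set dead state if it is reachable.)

4

Start state of the DFA: {0} (ε-closure of the NFA start).
{0} --a--> {0, 1, 2, 3, 4}  [new]
{0} --b--> ∅  [new]
{0, 1, 2, 3, 4} --a--> {0, 1, 2, 3, 4}  [seen]
{0, 1, 2, 3, 4} --b--> {1, 2, 3, 4}  [new]
∅ --a--> ∅  [seen]
∅ --b--> ∅  [seen]
{1, 2, 3, 4} --a--> {0, 1, 2, 3, 4}  [seen]
{1, 2, 3, 4} --b--> {1, 2, 3, 4}  [seen]
Reachable DFA states: {0}, {0, 1, 2, 3, 4}, ∅, {1, 2, 3, 4}.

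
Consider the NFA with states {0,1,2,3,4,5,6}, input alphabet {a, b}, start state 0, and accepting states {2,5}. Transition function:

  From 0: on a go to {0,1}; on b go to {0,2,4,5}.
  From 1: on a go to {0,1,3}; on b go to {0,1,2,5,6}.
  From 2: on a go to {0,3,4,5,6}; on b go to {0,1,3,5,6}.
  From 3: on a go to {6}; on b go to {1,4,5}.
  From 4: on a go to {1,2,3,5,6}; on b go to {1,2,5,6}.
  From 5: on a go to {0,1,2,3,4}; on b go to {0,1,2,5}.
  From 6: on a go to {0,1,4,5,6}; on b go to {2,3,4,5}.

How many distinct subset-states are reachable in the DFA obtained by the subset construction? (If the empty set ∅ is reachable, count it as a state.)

Start state of the DFA: {0}.
{0} --a--> {0,1}  [new]
{0} --b--> {0,2,4,5}  [new]
{0,1} --a--> {0,1,3}  [new]
{0,1} --b--> {0,1,2,4,5,6}  [new]
{0,2,4,5} --a--> {0,1,2,3,4,5,6}  [new]
{0,2,4,5} --b--> {0,1,2,3,4,5,6}  [seen]
{0,1,3} --a--> {0,1,3,6}  [new]
{0,1,3} --b--> {0,1,2,4,5,6}  [seen]
{0,1,2,4,5,6} --a--> {0,1,2,3,4,5,6}  [seen]
{0,1,2,4,5,6} --b--> {0,1,2,3,4,5,6}  [seen]
{0,1,2,3,4,5,6} --a--> {0,1,2,3,4,5,6}  [seen]
{0,1,2,3,4,5,6} --b--> {0,1,2,3,4,5,6}  [seen]
{0,1,3,6} --a--> {0,1,3,4,5,6}  [new]
{0,1,3,6} --b--> {0,1,2,3,4,5,6}  [seen]
{0,1,3,4,5,6} --a--> {0,1,2,3,4,5,6}  [seen]
{0,1,3,4,5,6} --b--> {0,1,2,3,4,5,6}  [seen]
Reachable DFA states: {0}, {0,1}, {0,2,4,5}, {0,1,3}, {0,1,2,4,5,6}, {0,1,2,3,4,5,6}, {0,1,3,6}, {0,1,3,4,5,6}.

8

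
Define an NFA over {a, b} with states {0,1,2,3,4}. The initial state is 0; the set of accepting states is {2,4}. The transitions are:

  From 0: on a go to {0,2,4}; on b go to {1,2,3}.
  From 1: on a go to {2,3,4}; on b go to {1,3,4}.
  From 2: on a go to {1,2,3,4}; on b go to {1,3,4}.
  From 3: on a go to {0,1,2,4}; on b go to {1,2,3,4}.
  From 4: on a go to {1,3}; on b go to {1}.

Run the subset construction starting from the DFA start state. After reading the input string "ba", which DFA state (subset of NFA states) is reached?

{0,1,2,3,4}

Start: {0}.
δ(0,b) = {1,2,3}.
Union: {1,2,3}.
After b: {1,2,3}.
δ(1,a) = {2,3,4}; δ(2,a) = {1,2,3,4}; δ(3,a) = {0,1,2,4}.
Union: {0,1,2,3,4}.
After a: {0,1,2,3,4}.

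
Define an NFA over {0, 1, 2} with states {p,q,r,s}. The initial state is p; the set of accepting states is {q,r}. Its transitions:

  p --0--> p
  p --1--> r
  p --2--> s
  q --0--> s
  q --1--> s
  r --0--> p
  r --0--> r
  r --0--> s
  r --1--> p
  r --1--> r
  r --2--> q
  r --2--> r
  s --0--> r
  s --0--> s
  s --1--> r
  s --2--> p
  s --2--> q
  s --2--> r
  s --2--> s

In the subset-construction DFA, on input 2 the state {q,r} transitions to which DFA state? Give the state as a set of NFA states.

{q,r}

δ(q,2) = ∅; δ(r,2) = {q,r}.
Union: {q,r}.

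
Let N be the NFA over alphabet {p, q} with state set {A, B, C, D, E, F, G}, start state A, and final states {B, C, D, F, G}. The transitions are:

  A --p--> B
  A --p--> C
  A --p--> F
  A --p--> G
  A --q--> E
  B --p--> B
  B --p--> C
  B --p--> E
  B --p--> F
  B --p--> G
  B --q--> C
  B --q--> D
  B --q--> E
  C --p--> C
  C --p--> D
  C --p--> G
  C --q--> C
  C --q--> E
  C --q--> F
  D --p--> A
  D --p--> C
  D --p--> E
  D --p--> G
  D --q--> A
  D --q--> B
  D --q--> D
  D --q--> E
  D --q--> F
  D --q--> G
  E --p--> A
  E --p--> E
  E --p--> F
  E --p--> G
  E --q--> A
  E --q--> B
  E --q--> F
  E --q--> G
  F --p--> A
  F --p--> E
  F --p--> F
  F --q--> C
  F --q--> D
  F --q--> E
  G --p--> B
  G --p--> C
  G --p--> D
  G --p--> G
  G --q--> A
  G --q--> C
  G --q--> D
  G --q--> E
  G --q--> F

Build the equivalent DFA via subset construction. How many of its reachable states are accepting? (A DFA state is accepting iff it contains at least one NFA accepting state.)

Start state of the DFA: {A}.
{A} --p--> {B, C, F, G}  [new]
{A} --q--> {E}  [new]
{B, C, F, G} --p--> {A, B, C, D, E, F, G}  [new]
{B, C, F, G} --q--> {A, C, D, E, F}  [new]
{E} --p--> {A, E, F, G}  [new]
{E} --q--> {A, B, F, G}  [new]
{A, B, C, D, E, F, G} --p--> {A, B, C, D, E, F, G}  [seen]
{A, B, C, D, E, F, G} --q--> {A, B, C, D, E, F, G}  [seen]
{A, C, D, E, F} --p--> {A, B, C, D, E, F, G}  [seen]
{A, C, D, E, F} --q--> {A, B, C, D, E, F, G}  [seen]
{A, E, F, G} --p--> {A, B, C, D, E, F, G}  [seen]
{A, E, F, G} --q--> {A, B, C, D, E, F, G}  [seen]
{A, B, F, G} --p--> {A, B, C, D, E, F, G}  [seen]
{A, B, F, G} --q--> {A, C, D, E, F}  [seen]
Reachable DFA states: {A}, {B, C, F, G}, {E}, {A, B, C, D, E, F, G}, {A, C, D, E, F}, {A, E, F, G}, {A, B, F, G}.
Accepting DFA states (contain an NFA accepting state): {B, C, F, G}, {A, B, C, D, E, F, G}, {A, C, D, E, F}, {A, E, F, G}, {A, B, F, G}.

5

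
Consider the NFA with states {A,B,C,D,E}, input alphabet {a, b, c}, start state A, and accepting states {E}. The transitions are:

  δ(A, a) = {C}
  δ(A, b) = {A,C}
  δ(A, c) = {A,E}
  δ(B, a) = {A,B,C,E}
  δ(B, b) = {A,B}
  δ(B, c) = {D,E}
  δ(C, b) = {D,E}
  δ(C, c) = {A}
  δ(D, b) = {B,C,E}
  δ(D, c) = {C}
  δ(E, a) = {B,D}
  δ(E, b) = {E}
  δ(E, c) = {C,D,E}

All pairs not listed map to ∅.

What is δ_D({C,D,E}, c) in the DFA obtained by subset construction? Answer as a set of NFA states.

δ(C,c) = {A}; δ(D,c) = {C}; δ(E,c) = {C,D,E}.
Union: {A,C,D,E}.

{A,C,D,E}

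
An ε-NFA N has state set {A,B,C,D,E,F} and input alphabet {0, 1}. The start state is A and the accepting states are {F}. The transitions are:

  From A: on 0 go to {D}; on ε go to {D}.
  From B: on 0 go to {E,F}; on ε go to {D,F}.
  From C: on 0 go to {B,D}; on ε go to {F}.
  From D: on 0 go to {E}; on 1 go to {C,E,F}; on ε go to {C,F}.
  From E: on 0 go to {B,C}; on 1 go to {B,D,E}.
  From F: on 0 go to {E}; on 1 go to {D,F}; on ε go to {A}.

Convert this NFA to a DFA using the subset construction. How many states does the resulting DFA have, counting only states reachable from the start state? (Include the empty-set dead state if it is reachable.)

Start state of the DFA: {A,C,D,F} (ε-closure of the NFA start).
{A,C,D,F} --0--> {A,B,C,D,E,F}  [new]
{A,C,D,F} --1--> {A,C,D,E,F}  [new]
{A,B,C,D,E,F} --0--> {A,B,C,D,E,F}  [seen]
{A,B,C,D,E,F} --1--> {A,B,C,D,E,F}  [seen]
{A,C,D,E,F} --0--> {A,B,C,D,E,F}  [seen]
{A,C,D,E,F} --1--> {A,B,C,D,E,F}  [seen]
Reachable DFA states: {A,C,D,F}, {A,B,C,D,E,F}, {A,C,D,E,F}.

3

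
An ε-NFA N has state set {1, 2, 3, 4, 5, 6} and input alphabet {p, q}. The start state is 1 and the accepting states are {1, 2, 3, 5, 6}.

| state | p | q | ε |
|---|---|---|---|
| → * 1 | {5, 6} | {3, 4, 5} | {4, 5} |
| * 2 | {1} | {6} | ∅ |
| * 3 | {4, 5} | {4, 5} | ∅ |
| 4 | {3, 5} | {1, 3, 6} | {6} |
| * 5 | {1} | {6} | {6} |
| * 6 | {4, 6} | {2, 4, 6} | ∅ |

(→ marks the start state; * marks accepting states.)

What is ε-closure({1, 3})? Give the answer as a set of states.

Begin with {1, 3}.
1 →ε {4, 5}; add 4, 5.
5 →ε {6}; add 6.
ε-closure = {1, 3, 4, 5, 6}.

{1, 3, 4, 5, 6}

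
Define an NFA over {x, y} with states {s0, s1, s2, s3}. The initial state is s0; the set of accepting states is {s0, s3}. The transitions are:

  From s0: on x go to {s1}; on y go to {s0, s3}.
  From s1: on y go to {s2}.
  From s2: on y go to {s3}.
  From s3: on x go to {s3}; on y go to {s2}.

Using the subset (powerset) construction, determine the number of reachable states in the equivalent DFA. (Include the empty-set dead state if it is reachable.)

Start state of the DFA: {s0}.
{s0} --x--> {s1}  [new]
{s0} --y--> {s0, s3}  [new]
{s1} --x--> ∅  [new]
{s1} --y--> {s2}  [new]
{s0, s3} --x--> {s1, s3}  [new]
{s0, s3} --y--> {s0, s2, s3}  [new]
∅ --x--> ∅  [seen]
∅ --y--> ∅  [seen]
{s2} --x--> ∅  [seen]
{s2} --y--> {s3}  [new]
{s1, s3} --x--> {s3}  [seen]
{s1, s3} --y--> {s2}  [seen]
{s0, s2, s3} --x--> {s1, s3}  [seen]
{s0, s2, s3} --y--> {s0, s2, s3}  [seen]
{s3} --x--> {s3}  [seen]
{s3} --y--> {s2}  [seen]
Reachable DFA states: {s0}, {s1}, {s0, s3}, ∅, {s2}, {s1, s3}, {s0, s2, s3}, {s3}.

8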